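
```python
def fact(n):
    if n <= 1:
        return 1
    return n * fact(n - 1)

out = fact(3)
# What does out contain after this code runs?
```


fact(3)
= 3 * fact(2)
= 3 * 2 * fact(1)
= 3 * 2 * 1
= 6


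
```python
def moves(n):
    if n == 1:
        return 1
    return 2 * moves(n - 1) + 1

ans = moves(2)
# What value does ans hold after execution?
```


moves(2)
= 2 * moves(1) + 1
Now compute bottom-up:
moves(1) = 1
moves(2) = 2 * 1 + 1 = 3
= 3


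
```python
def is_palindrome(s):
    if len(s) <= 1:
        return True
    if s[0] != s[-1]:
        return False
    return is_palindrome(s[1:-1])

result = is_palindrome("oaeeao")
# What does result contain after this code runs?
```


is_palindrome("oaeeao")
"oaeeao": s[0]='o' == s[-1]='o' -> is_palindrome("aeea")
"aeea": s[0]='a' == s[-1]='a' -> is_palindrome("ee")
"ee": s[0]='e' == s[-1]='e' -> is_palindrome("")
"": len <= 1 -> True
= True


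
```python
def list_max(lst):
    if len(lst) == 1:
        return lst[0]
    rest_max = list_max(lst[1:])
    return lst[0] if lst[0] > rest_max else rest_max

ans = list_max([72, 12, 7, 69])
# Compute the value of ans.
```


list_max([72, 12, 7, 69])
= compare 72 with list_max([12, 7, 69])
= compare 12 with list_max([7, 69])
= compare 7 with list_max([69])
Base: list_max([69]) = 69
compare 7 with 69: max = 69
compare 12 with 69: max = 69
compare 72 with 69: max = 72
= 72


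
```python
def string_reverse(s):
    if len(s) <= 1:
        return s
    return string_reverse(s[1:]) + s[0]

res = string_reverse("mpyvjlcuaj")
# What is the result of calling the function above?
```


string_reverse("mpyvjlcuaj")
= string_reverse("pyvjlcuaj") + "m"
= string_reverse("yvjlcuaj") + "p" + "m"
= string_reverse("vjlcuaj") + "y" + "p" + "m"
= string_reverse("jlcuaj") + "v" + "y" + "p" + "m"
= string_reverse("lcuaj") + "j" + "v" + "y" + "p" + "m"
= string_reverse("cuaj") + "l" + "j" + "v" + "y" + "p" + "m"
= string_reverse("uaj") + "c" + "l" + "j" + "v" + "y" + "p" + "m"
= string_reverse("aj") + "u" + "c" + "l" + "j" + "v" + "y" + "p" + "m"
= string_reverse("j") + "a" + "u" + "c" + "l" + "j" + "v" + "y" + "p" + "m"
= "j" + "a" + "u" + "c" + "l" + "j" + "v" + "y" + "p" + "m"
= "jaucljvypm"


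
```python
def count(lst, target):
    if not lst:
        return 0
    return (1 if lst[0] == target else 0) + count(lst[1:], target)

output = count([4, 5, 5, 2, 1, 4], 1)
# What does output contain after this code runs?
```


count([4, 5, 5, 2, 1, 4], 1)
lst[0]=4 != 1: 0 + count([5, 5, 2, 1, 4], 1)
lst[0]=5 != 1: 0 + count([5, 2, 1, 4], 1)
lst[0]=5 != 1: 0 + count([2, 1, 4], 1)
lst[0]=2 != 1: 0 + count([1, 4], 1)
lst[0]=1 == 1: 1 + count([4], 1)
lst[0]=4 != 1: 0 + count([], 1)
= 1


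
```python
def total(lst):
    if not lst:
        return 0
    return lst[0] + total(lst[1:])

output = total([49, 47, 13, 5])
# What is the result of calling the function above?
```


total([49, 47, 13, 5])
= 49 + total([47, 13, 5])
= 49 + 47 + total([13, 5])
= 49 + 47 + 13 + total([5])
= 49 + 47 + 13 + 5 + total([])
= 49 + 47 + 13 + 5 + 0
= 114


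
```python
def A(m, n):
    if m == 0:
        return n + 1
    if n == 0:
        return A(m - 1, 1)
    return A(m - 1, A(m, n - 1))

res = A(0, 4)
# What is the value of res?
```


A(0, 4)
m == 0: return 4 + 1 = 5
= 5


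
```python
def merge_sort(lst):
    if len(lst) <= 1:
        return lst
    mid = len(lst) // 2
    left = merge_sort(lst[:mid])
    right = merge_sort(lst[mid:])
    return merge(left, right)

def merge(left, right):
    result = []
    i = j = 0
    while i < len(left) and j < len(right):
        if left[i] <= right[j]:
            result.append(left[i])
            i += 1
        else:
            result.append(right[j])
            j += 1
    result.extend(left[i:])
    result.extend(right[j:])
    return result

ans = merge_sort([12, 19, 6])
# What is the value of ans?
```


merge_sort([12, 19, 6])
Split into [12] and [19, 6]
Left sorted: [12]
Right sorted: [6, 19]
Merge [12] and [6, 19]
= [6, 12, 19]


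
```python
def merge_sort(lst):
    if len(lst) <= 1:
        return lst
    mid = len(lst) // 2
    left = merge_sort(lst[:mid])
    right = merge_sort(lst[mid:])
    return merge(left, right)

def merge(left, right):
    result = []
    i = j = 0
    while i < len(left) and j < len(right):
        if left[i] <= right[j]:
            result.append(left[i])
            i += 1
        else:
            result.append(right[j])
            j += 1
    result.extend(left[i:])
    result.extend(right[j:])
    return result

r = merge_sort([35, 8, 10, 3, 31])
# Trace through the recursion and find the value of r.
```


merge_sort([35, 8, 10, 3, 31])
Split into [35, 8] and [10, 3, 31]
Left sorted: [8, 35]
Right sorted: [3, 10, 31]
Merge [8, 35] and [3, 10, 31]
= [3, 8, 10, 31, 35]


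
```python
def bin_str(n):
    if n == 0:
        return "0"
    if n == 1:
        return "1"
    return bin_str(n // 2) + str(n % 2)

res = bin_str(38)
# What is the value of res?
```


bin_str(38)
= bin_str(19) + "0"
= bin_str(9) + "1" + "0"
= bin_str(4) + "1" + "1" + "0"
= bin_str(2) + "0" + "1" + "1" + "0"
= bin_str(1) + "0" + "0" + "1" + "1" + "0"
= "1" + "0" + "0" + "1" + "1" + "0"
= "100110"


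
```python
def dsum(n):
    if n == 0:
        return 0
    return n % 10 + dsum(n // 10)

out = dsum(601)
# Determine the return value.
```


dsum(601)
= 1 + dsum(60)
= 1 + 0 + dsum(6)
= 1 + 0 + 6 + dsum(0)
= 1 + 0 + 6 + 0
= 7


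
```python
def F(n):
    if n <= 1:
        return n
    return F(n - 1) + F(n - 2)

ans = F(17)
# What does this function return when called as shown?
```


F(17)
= F(16) + F(15)
= (F(15) + F(14)) + F(15)
Computing bottom-up: F(0)=0, F(1)=1, F(2)=1, F(3)=2, F(4)=3, F(5)=5, F(6)=8, F(7)=13, F(8)=21, F(9)=34, F(10)=55, F(11)=89, F(12)=144, F(13)=233, F(14)=377, F(15)=610, F(16)=987, F(17)=1597
= 1597


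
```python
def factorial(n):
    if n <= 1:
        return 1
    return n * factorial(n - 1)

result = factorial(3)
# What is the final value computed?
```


factorial(3)
= 3 * factorial(2)
= 3 * 2 * factorial(1)
= 3 * 2 * 1
= 6


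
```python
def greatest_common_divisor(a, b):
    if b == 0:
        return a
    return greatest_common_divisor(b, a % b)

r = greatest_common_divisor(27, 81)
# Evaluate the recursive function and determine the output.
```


greatest_common_divisor(27, 81)
= greatest_common_divisor(81, 27 % 81) = greatest_common_divisor(81, 27)
= greatest_common_divisor(27, 81 % 27) = greatest_common_divisor(27, 0)
b == 0, return a = 27


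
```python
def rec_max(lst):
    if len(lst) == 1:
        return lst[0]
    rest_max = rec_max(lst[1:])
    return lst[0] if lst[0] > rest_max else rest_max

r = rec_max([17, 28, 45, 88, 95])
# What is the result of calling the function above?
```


rec_max([17, 28, 45, 88, 95])
= compare 17 with rec_max([28, 45, 88, 95])
= compare 28 with rec_max([45, 88, 95])
= compare 45 with rec_max([88, 95])
= compare 88 with rec_max([95])
Base: rec_max([95]) = 95
compare 88 with 95: max = 95
compare 45 with 95: max = 95
compare 28 with 95: max = 95
compare 17 with 95: max = 95
= 95


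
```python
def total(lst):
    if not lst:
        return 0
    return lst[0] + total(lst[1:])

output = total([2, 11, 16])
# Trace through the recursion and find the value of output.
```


total([2, 11, 16])
= 2 + total([11, 16])
= 2 + 11 + total([16])
= 2 + 11 + 16 + total([])
= 2 + 11 + 16 + 0
= 29


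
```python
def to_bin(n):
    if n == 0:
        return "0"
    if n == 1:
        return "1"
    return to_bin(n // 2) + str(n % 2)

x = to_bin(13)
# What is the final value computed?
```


to_bin(13)
= to_bin(6) + "1"
= to_bin(3) + "0" + "1"
= to_bin(1) + "1" + "0" + "1"
= "1" + "1" + "0" + "1"
= "1101"


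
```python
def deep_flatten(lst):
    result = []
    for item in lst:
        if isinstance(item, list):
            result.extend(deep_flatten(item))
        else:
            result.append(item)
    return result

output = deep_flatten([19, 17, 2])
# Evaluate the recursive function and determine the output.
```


deep_flatten([19, 17, 2])
Processing each element:
  19 is not a list -> append 19
  17 is not a list -> append 17
  2 is not a list -> append 2
= [19, 17, 2]


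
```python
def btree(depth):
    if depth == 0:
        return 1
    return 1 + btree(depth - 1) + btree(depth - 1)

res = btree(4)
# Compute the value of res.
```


btree(4)
= 1 + btree(3) + btree(3)
= 1 + 2 * btree(3)
btree(k) = 2^(k+1) - 1
btree(0) = 1
btree(1) = 3
btree(2) = 7
btree(3) = 15
btree(4) = 31
btree(4) = 2^5 - 1 = 31


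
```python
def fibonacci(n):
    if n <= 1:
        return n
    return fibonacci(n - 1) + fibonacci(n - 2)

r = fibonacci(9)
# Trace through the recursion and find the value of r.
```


fibonacci(9)
= fibonacci(8) + fibonacci(7)
= (fibonacci(7) + fibonacci(6)) + fibonacci(7)
Computing bottom-up: fibonacci(0)=0, fibonacci(1)=1, fibonacci(2)=1, fibonacci(3)=2, fibonacci(4)=3, fibonacci(5)=5, fibonacci(6)=8, fibonacci(7)=13, fibonacci(8)=21, fibonacci(9)=34
= 34


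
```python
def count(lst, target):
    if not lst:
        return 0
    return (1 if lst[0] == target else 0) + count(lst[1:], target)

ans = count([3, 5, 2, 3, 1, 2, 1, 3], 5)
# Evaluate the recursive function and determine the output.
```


count([3, 5, 2, 3, 1, 2, 1, 3], 5)
lst[0]=3 != 5: 0 + count([5, 2, 3, 1, 2, 1, 3], 5)
lst[0]=5 == 5: 1 + count([2, 3, 1, 2, 1, 3], 5)
lst[0]=2 != 5: 0 + count([3, 1, 2, 1, 3], 5)
lst[0]=3 != 5: 0 + count([1, 2, 1, 3], 5)
lst[0]=1 != 5: 0 + count([2, 1, 3], 5)
lst[0]=2 != 5: 0 + count([1, 3], 5)
lst[0]=1 != 5: 0 + count([3], 5)
lst[0]=3 != 5: 0 + count([], 5)
= 1


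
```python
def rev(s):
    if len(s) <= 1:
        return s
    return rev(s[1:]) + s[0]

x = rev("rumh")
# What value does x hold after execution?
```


rev("rumh")
= rev("umh") + "r"
= rev("mh") + "u" + "r"
= rev("h") + "m" + "u" + "r"
= "h" + "m" + "u" + "r"
= "hmur"


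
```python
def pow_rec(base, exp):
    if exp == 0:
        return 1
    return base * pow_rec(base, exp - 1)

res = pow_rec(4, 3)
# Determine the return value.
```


pow_rec(4, 3)
= 4 * pow_rec(4, 2)
= 4 * 4 * pow_rec(4, 1)
= 4 * 4 * 4 * pow_rec(4, 0)
= 4 * 4 * 4 * 1
= 64


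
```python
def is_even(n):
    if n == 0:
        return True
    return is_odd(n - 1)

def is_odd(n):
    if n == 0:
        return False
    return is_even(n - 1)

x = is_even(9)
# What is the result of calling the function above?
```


is_even(9)
= is_odd(8)
= is_even(7)
= is_odd(6)
= is_even(5)
= is_odd(4)
= is_even(3)
= is_odd(2)
= is_even(1)
= is_odd(0)
n == 0: return False
= False


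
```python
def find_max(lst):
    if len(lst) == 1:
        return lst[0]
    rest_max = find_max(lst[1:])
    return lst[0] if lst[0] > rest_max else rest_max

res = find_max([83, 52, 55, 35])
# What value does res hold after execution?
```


find_max([83, 52, 55, 35])
= compare 83 with find_max([52, 55, 35])
= compare 52 with find_max([55, 35])
= compare 55 with find_max([35])
Base: find_max([35]) = 35
compare 55 with 35: max = 55
compare 52 with 55: max = 55
compare 83 with 55: max = 83
= 83


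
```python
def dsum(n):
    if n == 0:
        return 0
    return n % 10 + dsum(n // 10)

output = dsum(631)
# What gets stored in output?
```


dsum(631)
= 1 + dsum(63)
= 1 + 3 + dsum(6)
= 1 + 3 + 6 + dsum(0)
= 1 + 3 + 6 + 0
= 10


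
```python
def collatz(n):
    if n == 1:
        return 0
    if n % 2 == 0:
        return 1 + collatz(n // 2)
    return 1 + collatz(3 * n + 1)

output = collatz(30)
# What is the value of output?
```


collatz(30)
30 is even -> collatz(15)
15 is odd -> 3*15+1 = 46 -> collatz(46)
46 is even -> collatz(23)
23 is odd -> 3*23+1 = 70 -> collatz(70)
70 is even -> collatz(35)
35 is odd -> 3*35+1 = 106 -> collatz(106)
106 is even -> collatz(53)
53 is odd -> 3*53+1 = 160 -> collatz(160)
160 is even -> collatz(80)
80 is even -> collatz(40)
40 is even -> collatz(20)
20 is even -> collatz(10)
10 is even -> collatz(5)
5 is odd -> 3*5+1 = 16 -> collatz(16)
16 is even -> collatz(8)
8 is even -> collatz(4)
4 is even -> collatz(2)
2 is even -> collatz(1)
Reached 1 after 18 steps
= 18


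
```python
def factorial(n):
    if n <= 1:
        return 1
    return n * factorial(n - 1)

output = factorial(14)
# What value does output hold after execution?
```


factorial(14)
= 14 * factorial(13)
= 14 * 13 * factorial(12)
= 14 * 13 * 12 * factorial(11)
= 14 * 13 * 12 * 11 * factorial(10)
= 14 * 13 * 12 * 11 * 10 * factorial(9)
= 14 * 13 * 12 * 11 * 10 * 9 * factorial(8)
= 14 * 13 * 12 * 11 * 10 * 9 * 8 * factorial(7)
= 14 * 13 * 12 * 11 * 10 * 9 * 8 * 7 * factorial(6)
= 14 * 13 * 12 * 11 * 10 * 9 * 8 * 7 * 6 * factorial(5)
= 14 * 13 * 12 * 11 * 10 * 9 * 8 * 7 * 6 * 5 * factorial(4)
= 14 * 13 * 12 * 11 * 10 * 9 * 8 * 7 * 6 * 5 * 4 * factorial(3)
= 14 * 13 * 12 * 11 * 10 * 9 * 8 * 7 * 6 * 5 * 4 * 3 * factorial(2)
= 14 * 13 * 12 * 11 * 10 * 9 * 8 * 7 * 6 * 5 * 4 * 3 * 2 * factorial(1)
= 14 * 13 * 12 * 11 * 10 * 9 * 8 * 7 * 6 * 5 * 4 * 3 * 2 * 1
= 87178291200


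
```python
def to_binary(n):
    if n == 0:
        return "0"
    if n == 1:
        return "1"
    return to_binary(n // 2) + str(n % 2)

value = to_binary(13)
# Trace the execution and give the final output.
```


to_binary(13)
= to_binary(6) + "1"
= to_binary(3) + "0" + "1"
= to_binary(1) + "1" + "0" + "1"
= "1" + "1" + "0" + "1"
= "1101"


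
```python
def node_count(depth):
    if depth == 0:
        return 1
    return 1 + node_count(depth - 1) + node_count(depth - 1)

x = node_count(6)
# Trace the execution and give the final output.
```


node_count(6)
= 1 + node_count(5) + node_count(5)
= 1 + 2 * node_count(5)
node_count(k) = 2^(k+1) - 1
node_count(0) = 1
node_count(1) = 3
node_count(2) = 7
node_count(3) = 15
node_count(4) = 31
node_count(6) = 2^7 - 1 = 127


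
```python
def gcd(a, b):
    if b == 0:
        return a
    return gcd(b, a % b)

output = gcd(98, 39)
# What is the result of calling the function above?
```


gcd(98, 39)
= gcd(39, 98 % 39) = gcd(39, 20)
= gcd(20, 39 % 20) = gcd(20, 19)
= gcd(19, 20 % 19) = gcd(19, 1)
= gcd(1, 19 % 1) = gcd(1, 0)
b == 0, return a = 1


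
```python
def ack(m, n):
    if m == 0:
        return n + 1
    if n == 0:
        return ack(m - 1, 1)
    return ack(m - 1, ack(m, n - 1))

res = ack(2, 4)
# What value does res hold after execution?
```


ack(2, 4)
= ack(1, ack(2, 3))
First compute ack(2, 3) = 9
= ack(1, 9)
= 11


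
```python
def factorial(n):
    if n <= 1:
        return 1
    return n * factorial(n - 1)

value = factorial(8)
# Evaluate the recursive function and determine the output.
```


factorial(8)
= 8 * factorial(7)
= 8 * 7 * factorial(6)
= 8 * 7 * 6 * factorial(5)
= 8 * 7 * 6 * 5 * factorial(4)
= 8 * 7 * 6 * 5 * 4 * factorial(3)
= 8 * 7 * 6 * 5 * 4 * 3 * factorial(2)
= 8 * 7 * 6 * 5 * 4 * 3 * 2 * factorial(1)
= 8 * 7 * 6 * 5 * 4 * 3 * 2 * 1
= 40320


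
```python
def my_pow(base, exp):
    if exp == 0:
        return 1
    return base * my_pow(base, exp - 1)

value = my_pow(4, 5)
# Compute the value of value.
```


my_pow(4, 5)
= 4 * my_pow(4, 4)
= 4 * 4 * my_pow(4, 3)
= 4 * 4 * 4 * my_pow(4, 2)
= 4 * 4 * 4 * 4 * my_pow(4, 1)
= 4 * 4 * 4 * 4 * 4 * my_pow(4, 0)
= 4 * 4 * 4 * 4 * 4 * 1
= 1024


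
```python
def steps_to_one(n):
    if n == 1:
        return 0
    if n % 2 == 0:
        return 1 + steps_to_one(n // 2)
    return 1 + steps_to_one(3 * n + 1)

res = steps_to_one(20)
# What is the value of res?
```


steps_to_one(20)
20 is even -> steps_to_one(10)
10 is even -> steps_to_one(5)
5 is odd -> 3*5+1 = 16 -> steps_to_one(16)
16 is even -> steps_to_one(8)
8 is even -> steps_to_one(4)
4 is even -> steps_to_one(2)
2 is even -> steps_to_one(1)
Reached 1 after 7 steps
= 7


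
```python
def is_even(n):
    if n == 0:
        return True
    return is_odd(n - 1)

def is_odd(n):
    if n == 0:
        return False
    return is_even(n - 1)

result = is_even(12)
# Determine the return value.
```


is_even(12)
= is_odd(11)
= is_even(10)
= is_odd(9)
= is_even(8)
= is_odd(7)
= is_even(6)
= is_odd(5)
= is_even(4)
= is_odd(3)
= is_even(2)
= is_odd(1)
= is_even(0)
n == 0: return True
= True


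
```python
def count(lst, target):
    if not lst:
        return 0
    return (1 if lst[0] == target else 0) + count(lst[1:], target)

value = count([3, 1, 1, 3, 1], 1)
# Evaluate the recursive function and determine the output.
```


count([3, 1, 1, 3, 1], 1)
lst[0]=3 != 1: 0 + count([1, 1, 3, 1], 1)
lst[0]=1 == 1: 1 + count([1, 3, 1], 1)
lst[0]=1 == 1: 1 + count([3, 1], 1)
lst[0]=3 != 1: 0 + count([1], 1)
lst[0]=1 == 1: 1 + count([], 1)
= 3


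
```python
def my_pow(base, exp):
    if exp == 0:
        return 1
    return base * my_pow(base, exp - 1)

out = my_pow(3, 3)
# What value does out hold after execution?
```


my_pow(3, 3)
= 3 * my_pow(3, 2)
= 3 * 3 * my_pow(3, 1)
= 3 * 3 * 3 * my_pow(3, 0)
= 3 * 3 * 3 * 1
= 27


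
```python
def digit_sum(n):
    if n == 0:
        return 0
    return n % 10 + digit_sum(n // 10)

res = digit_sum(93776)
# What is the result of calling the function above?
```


digit_sum(93776)
= 6 + digit_sum(9377)
= 6 + 7 + digit_sum(937)
= 6 + 7 + 7 + digit_sum(93)
= 6 + 7 + 7 + 3 + digit_sum(9)
= 6 + 7 + 7 + 3 + 9 + digit_sum(0)
= 6 + 7 + 7 + 3 + 9 + 0
= 32


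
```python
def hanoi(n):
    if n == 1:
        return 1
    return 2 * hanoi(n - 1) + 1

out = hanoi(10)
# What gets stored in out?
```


hanoi(10)
= 2 * hanoi(9) + 1
= 2 * (2 * hanoi(8) + 1) + 1
= 2 * (2 * (2 * hanoi(7) + 1) + 1) + 1
= 2 * (2 * (2 * (2 * hanoi(6) + 1) + 1) + 1) + 1
= 2 * (2 * (2 * (2 * (2 * hanoi(5) + 1) + 1) + 1) + 1) + 1
= 2 * (2 * (2 * (2 * (2 * (2 * hanoi(4) + 1) + 1) + 1) + 1) + 1) + 1
= 2 * (2 * (2 * (2 * (2 * (2 * (2 * hanoi(3) + 1) + 1) + 1) + 1) + 1) + 1) + 1
= 2 * (2 * (2 * (2 * (2 * (2 * (2 * (2 * hanoi(2) + 1) + 1) + 1) + 1) + 1) + 1) + 1) + 1
= 2 * (2 * (2 * (2 * (2 * (2 * (2 * (2 * (2 * hanoi(1) + 1) + 1) + 1) + 1) + 1) + 1) + 1) + 1) + 1
Now compute bottom-up:
hanoi(1) = 1
hanoi(2) = 2 * 1 + 1 = 3
hanoi(3) = 2 * 3 + 1 = 7
hanoi(4) = 2 * 7 + 1 = 15
hanoi(5) = 2 * 15 + 1 = 31
hanoi(6) = 2 * 31 + 1 = 63
hanoi(7) = 2 * 63 + 1 = 127
hanoi(8) = 2 * 127 + 1 = 255
hanoi(9) = 2 * 255 + 1 = 511
hanoi(10) = 2 * 511 + 1 = 1023
= 1023


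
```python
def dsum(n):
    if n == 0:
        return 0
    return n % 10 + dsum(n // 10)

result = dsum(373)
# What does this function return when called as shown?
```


dsum(373)
= 3 + dsum(37)
= 3 + 7 + dsum(3)
= 3 + 7 + 3 + dsum(0)
= 3 + 7 + 3 + 0
= 13


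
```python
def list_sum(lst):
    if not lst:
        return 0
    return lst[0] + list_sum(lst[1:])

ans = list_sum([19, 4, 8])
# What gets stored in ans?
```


list_sum([19, 4, 8])
= 19 + list_sum([4, 8])
= 19 + 4 + list_sum([8])
= 19 + 4 + 8 + list_sum([])
= 19 + 4 + 8 + 0
= 31


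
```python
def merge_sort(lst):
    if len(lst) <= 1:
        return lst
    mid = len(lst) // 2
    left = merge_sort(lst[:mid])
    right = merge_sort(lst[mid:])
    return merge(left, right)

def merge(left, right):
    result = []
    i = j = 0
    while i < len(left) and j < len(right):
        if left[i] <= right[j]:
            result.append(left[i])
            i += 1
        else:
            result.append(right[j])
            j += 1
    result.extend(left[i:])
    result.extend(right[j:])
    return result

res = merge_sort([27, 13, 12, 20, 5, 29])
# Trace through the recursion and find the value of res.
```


merge_sort([27, 13, 12, 20, 5, 29])
Split into [27, 13, 12] and [20, 5, 29]
Left sorted: [12, 13, 27]
Right sorted: [5, 20, 29]
Merge [12, 13, 27] and [5, 20, 29]
= [5, 12, 13, 20, 27, 29]


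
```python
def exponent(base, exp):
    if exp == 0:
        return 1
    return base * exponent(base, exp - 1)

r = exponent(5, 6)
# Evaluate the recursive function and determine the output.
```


exponent(5, 6)
= 5 * exponent(5, 5)
= 5 * 5 * exponent(5, 4)
= 5 * 5 * 5 * exponent(5, 3)
= 5 * 5 * 5 * 5 * exponent(5, 2)
= 5 * 5 * 5 * 5 * 5 * exponent(5, 1)
= 5 * 5 * 5 * 5 * 5 * 5 * exponent(5, 0)
= 5 * 5 * 5 * 5 * 5 * 5 * 1
= 15625


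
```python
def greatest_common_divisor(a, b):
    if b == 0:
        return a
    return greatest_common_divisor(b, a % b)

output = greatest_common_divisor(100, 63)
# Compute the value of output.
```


greatest_common_divisor(100, 63)
= greatest_common_divisor(63, 100 % 63) = greatest_common_divisor(63, 37)
= greatest_common_divisor(37, 63 % 37) = greatest_common_divisor(37, 26)
= greatest_common_divisor(26, 37 % 26) = greatest_common_divisor(26, 11)
= greatest_common_divisor(11, 26 % 11) = greatest_common_divisor(11, 4)
= greatest_common_divisor(4, 11 % 4) = greatest_common_divisor(4, 3)
= greatest_common_divisor(3, 4 % 3) = greatest_common_divisor(3, 1)
= greatest_common_divisor(1, 3 % 1) = greatest_common_divisor(1, 0)
b == 0, return a = 1


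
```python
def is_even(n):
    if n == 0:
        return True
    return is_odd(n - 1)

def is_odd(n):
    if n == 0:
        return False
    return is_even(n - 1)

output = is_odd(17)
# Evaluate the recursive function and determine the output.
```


is_odd(17)
= is_even(16)
= is_odd(15)
= is_even(14)
= is_odd(13)
= is_even(12)
= is_odd(11)
= is_even(10)
= is_odd(9)
= is_even(8)
= is_odd(7)
= is_even(6)
= is_odd(5)
= is_even(4)
= is_odd(3)
= is_even(2)
= is_odd(1)
= is_even(0)
n == 0: return True
= True


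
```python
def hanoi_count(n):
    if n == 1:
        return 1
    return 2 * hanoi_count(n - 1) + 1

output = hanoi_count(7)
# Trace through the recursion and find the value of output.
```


hanoi_count(7)
= 2 * hanoi_count(6) + 1
= 2 * (2 * hanoi_count(5) + 1) + 1
= 2 * (2 * (2 * hanoi_count(4) + 1) + 1) + 1
= 2 * (2 * (2 * (2 * hanoi_count(3) + 1) + 1) + 1) + 1
= 2 * (2 * (2 * (2 * (2 * hanoi_count(2) + 1) + 1) + 1) + 1) + 1
= 2 * (2 * (2 * (2 * (2 * (2 * hanoi_count(1) + 1) + 1) + 1) + 1) + 1) + 1
Now compute bottom-up:
hanoi_count(1) = 1
hanoi_count(2) = 2 * 1 + 1 = 3
hanoi_count(3) = 2 * 3 + 1 = 7
hanoi_count(4) = 2 * 7 + 1 = 15
hanoi_count(5) = 2 * 15 + 1 = 31
hanoi_count(6) = 2 * 31 + 1 = 63
hanoi_count(7) = 2 * 63 + 1 = 127
= 127


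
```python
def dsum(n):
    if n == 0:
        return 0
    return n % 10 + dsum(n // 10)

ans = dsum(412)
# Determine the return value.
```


dsum(412)
= 2 + dsum(41)
= 2 + 1 + dsum(4)
= 2 + 1 + 4 + dsum(0)
= 2 + 1 + 4 + 0
= 7


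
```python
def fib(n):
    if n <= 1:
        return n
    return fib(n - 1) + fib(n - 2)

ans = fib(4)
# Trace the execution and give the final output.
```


fib(4)
= fib(3) + fib(2)
= (fib(2) + fib(1)) + fib(2)
Computing bottom-up: fib(0)=0, fib(1)=1, fib(2)=1, fib(3)=2, fib(4)=3
= 3


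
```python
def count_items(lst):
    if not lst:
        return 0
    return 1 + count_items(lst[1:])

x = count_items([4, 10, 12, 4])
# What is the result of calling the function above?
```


count_items([4, 10, 12, 4])
= 1 + count_items([10, 12, 4])
= 1 + 1 + count_items([12, 4])
= 1 + 1 + 1 + count_items([4])
= 1 + 1 + 1 + 1 + count_items([])
= 1 + 1 + 1 + 1 + 0
= 4


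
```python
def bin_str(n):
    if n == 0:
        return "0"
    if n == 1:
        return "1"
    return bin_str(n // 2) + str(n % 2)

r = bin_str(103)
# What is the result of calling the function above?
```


bin_str(103)
= bin_str(51) + "1"
= bin_str(25) + "1" + "1"
= bin_str(12) + "1" + "1" + "1"
= bin_str(6) + "0" + "1" + "1" + "1"
= bin_str(3) + "0" + "0" + "1" + "1" + "1"
= bin_str(1) + "1" + "0" + "0" + "1" + "1" + "1"
= "1" + "1" + "0" + "0" + "1" + "1" + "1"
= "1100111"


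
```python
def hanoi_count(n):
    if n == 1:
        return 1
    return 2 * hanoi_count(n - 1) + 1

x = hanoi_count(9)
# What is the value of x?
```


hanoi_count(9)
= 2 * hanoi_count(8) + 1
= 2 * (2 * hanoi_count(7) + 1) + 1
= 2 * (2 * (2 * hanoi_count(6) + 1) + 1) + 1
= 2 * (2 * (2 * (2 * hanoi_count(5) + 1) + 1) + 1) + 1
= 2 * (2 * (2 * (2 * (2 * hanoi_count(4) + 1) + 1) + 1) + 1) + 1
= 2 * (2 * (2 * (2 * (2 * (2 * hanoi_count(3) + 1) + 1) + 1) + 1) + 1) + 1
= 2 * (2 * (2 * (2 * (2 * (2 * (2 * hanoi_count(2) + 1) + 1) + 1) + 1) + 1) + 1) + 1
= 2 * (2 * (2 * (2 * (2 * (2 * (2 * (2 * hanoi_count(1) + 1) + 1) + 1) + 1) + 1) + 1) + 1) + 1
Now compute bottom-up:
hanoi_count(1) = 1
hanoi_count(2) = 2 * 1 + 1 = 3
hanoi_count(3) = 2 * 3 + 1 = 7
hanoi_count(4) = 2 * 7 + 1 = 15
hanoi_count(5) = 2 * 15 + 1 = 31
hanoi_count(6) = 2 * 31 + 1 = 63
hanoi_count(7) = 2 * 63 + 1 = 127
hanoi_count(8) = 2 * 127 + 1 = 255
hanoi_count(9) = 2 * 255 + 1 = 511
= 511


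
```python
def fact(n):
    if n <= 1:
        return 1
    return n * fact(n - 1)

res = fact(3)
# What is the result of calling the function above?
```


fact(3)
= 3 * fact(2)
= 3 * 2 * fact(1)
= 3 * 2 * 1
= 6


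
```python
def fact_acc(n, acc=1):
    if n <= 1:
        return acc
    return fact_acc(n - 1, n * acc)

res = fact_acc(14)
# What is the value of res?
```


fact_acc(14, 1)
= fact_acc(13, 14 * 1) = fact_acc(13, 14)
= fact_acc(12, 13 * 14) = fact_acc(12, 182)
= fact_acc(11, 12 * 182) = fact_acc(11, 2184)
= fact_acc(10, 11 * 2184) = fact_acc(10, 24024)
= fact_acc(9, 10 * 24024) = fact_acc(9, 240240)
= fact_acc(8, 9 * 240240) = fact_acc(8, 2162160)
= fact_acc(7, 8 * 2162160) = fact_acc(7, 17297280)
= fact_acc(6, 7 * 17297280) = fact_acc(6, 121080960)
= fact_acc(5, 6 * 121080960) = fact_acc(5, 726485760)
= fact_acc(4, 5 * 726485760) = fact_acc(4, 3632428800)
= fact_acc(3, 4 * 3632428800) = fact_acc(3, 14529715200)
= fact_acc(2, 3 * 14529715200) = fact_acc(2, 43589145600)
= fact_acc(1, 2 * 43589145600) = fact_acc(1, 87178291200)
n <= 1, return acc = 87178291200


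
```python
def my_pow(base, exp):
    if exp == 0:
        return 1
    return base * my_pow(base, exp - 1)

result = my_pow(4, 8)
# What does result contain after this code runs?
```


my_pow(4, 8)
= 4 * my_pow(4, 7)
= 4 * 4 * my_pow(4, 6)
= 4 * 4 * 4 * my_pow(4, 5)
= 4 * 4 * 4 * 4 * my_pow(4, 4)
= 4 * 4 * 4 * 4 * 4 * my_pow(4, 3)
= 4 * 4 * 4 * 4 * 4 * 4 * my_pow(4, 2)
= 4 * 4 * 4 * 4 * 4 * 4 * 4 * my_pow(4, 1)
= 4 * 4 * 4 * 4 * 4 * 4 * 4 * 4 * my_pow(4, 0)
= 4 * 4 * 4 * 4 * 4 * 4 * 4 * 4 * 1
= 65536


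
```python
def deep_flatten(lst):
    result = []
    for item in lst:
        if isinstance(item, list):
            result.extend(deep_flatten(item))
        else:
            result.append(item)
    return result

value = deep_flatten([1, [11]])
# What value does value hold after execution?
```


deep_flatten([1, [11]])
Processing each element:
  1 is not a list -> append 1
  [11] is a list -> deep_flatten recursively -> [11]
= [1, 11]


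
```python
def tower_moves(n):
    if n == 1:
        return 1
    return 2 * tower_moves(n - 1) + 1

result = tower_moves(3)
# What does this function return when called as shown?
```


tower_moves(3)
= 2 * tower_moves(2) + 1
= 2 * (2 * tower_moves(1) + 1) + 1
Now compute bottom-up:
tower_moves(1) = 1
tower_moves(2) = 2 * 1 + 1 = 3
tower_moves(3) = 2 * 3 + 1 = 7
= 7


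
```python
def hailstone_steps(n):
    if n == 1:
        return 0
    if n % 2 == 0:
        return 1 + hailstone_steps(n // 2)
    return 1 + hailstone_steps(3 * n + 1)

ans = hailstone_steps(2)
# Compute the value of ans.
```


hailstone_steps(2)
2 is even -> hailstone_steps(1)
Reached 1 after 1 steps
= 1


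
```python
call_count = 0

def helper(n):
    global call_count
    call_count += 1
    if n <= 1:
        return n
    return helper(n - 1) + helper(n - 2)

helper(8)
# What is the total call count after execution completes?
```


helper(8) calls helper(7) and helper(6); each non-base call branches into two more.
Let C(k) = total number of calls made by helper(k), including the call to helper(k) itself.
Base cases: C(0) = 1, C(1) = 1
Recurrence: C(k) = 1 + C(k-1) + C(k-2)
  C(2) = 1 + C(1) + C(0) = 1 + 1 + 1 = 3
  C(3) = 1 + C(2) + C(1) = 1 + 3 + 1 = 5
  C(4) = 1 + C(3) + C(2) = 1 + 5 + 3 = 9
  C(5) = 1 + C(4) + C(3) = 1 + 9 + 5 = 15
  C(6) = 1 + C(5) + C(4) = 1 + 15 + 9 = 25
  C(7) = 1 + C(6) + C(5) = 1 + 25 + 15 = 41
  C(8) = 1 + C(7) + C(6) = 1 + 41 + 25 = 67
Total calls = C(8) = 67


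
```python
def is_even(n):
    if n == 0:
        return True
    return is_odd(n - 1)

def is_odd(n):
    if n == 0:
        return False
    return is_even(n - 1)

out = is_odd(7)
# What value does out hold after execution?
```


is_odd(7)
= is_even(6)
= is_odd(5)
= is_even(4)
= is_odd(3)
= is_even(2)
= is_odd(1)
= is_even(0)
n == 0: return True
= True


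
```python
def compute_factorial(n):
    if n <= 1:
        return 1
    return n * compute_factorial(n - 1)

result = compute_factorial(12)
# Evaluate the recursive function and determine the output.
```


compute_factorial(12)
= 12 * compute_factorial(11)
= 12 * 11 * compute_factorial(10)
= 12 * 11 * 10 * compute_factorial(9)
= 12 * 11 * 10 * 9 * compute_factorial(8)
= 12 * 11 * 10 * 9 * 8 * compute_factorial(7)
= 12 * 11 * 10 * 9 * 8 * 7 * compute_factorial(6)
= 12 * 11 * 10 * 9 * 8 * 7 * 6 * compute_factorial(5)
= 12 * 11 * 10 * 9 * 8 * 7 * 6 * 5 * compute_factorial(4)
= 12 * 11 * 10 * 9 * 8 * 7 * 6 * 5 * 4 * compute_factorial(3)
= 12 * 11 * 10 * 9 * 8 * 7 * 6 * 5 * 4 * 3 * compute_factorial(2)
= 12 * 11 * 10 * 9 * 8 * 7 * 6 * 5 * 4 * 3 * 2 * compute_factorial(1)
= 12 * 11 * 10 * 9 * 8 * 7 * 6 * 5 * 4 * 3 * 2 * 1
= 479001600


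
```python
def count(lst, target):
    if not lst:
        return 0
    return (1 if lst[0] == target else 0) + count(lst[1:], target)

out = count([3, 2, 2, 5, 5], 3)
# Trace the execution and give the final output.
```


count([3, 2, 2, 5, 5], 3)
lst[0]=3 == 3: 1 + count([2, 2, 5, 5], 3)
lst[0]=2 != 3: 0 + count([2, 5, 5], 3)
lst[0]=2 != 3: 0 + count([5, 5], 3)
lst[0]=5 != 3: 0 + count([5], 3)
lst[0]=5 != 3: 0 + count([], 3)
= 1


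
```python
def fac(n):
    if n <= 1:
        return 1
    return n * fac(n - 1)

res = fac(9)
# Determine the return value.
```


fac(9)
= 9 * fac(8)
= 9 * 8 * fac(7)
= 9 * 8 * 7 * fac(6)
= 9 * 8 * 7 * 6 * fac(5)
= 9 * 8 * 7 * 6 * 5 * fac(4)
= 9 * 8 * 7 * 6 * 5 * 4 * fac(3)
= 9 * 8 * 7 * 6 * 5 * 4 * 3 * fac(2)
= 9 * 8 * 7 * 6 * 5 * 4 * 3 * 2 * fac(1)
= 9 * 8 * 7 * 6 * 5 * 4 * 3 * 2 * 1
= 362880


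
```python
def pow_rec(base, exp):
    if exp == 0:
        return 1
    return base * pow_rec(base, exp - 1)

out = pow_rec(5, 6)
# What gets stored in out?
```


pow_rec(5, 6)
= 5 * pow_rec(5, 5)
= 5 * 5 * pow_rec(5, 4)
= 5 * 5 * 5 * pow_rec(5, 3)
= 5 * 5 * 5 * 5 * pow_rec(5, 2)
= 5 * 5 * 5 * 5 * 5 * pow_rec(5, 1)
= 5 * 5 * 5 * 5 * 5 * 5 * pow_rec(5, 0)
= 5 * 5 * 5 * 5 * 5 * 5 * 1
= 15625


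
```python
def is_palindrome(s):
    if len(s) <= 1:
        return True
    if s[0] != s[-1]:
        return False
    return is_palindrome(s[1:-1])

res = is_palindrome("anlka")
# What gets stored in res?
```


is_palindrome("anlka")
"anlka": s[0]='a' == s[-1]='a' -> is_palindrome("nlk")
"nlk": s[0]='n' != s[-1]='k' -> False
= False


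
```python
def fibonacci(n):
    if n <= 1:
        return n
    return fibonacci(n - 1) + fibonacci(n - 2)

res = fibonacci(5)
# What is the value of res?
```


fibonacci(5)
= fibonacci(4) + fibonacci(3)
= (fibonacci(3) + fibonacci(2)) + fibonacci(3)
Computing bottom-up: fibonacci(0)=0, fibonacci(1)=1, fibonacci(2)=1, fibonacci(3)=2, fibonacci(4)=3, fibonacci(5)=5
= 5


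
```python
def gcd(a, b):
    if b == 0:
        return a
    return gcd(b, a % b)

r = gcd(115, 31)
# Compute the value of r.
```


gcd(115, 31)
= gcd(31, 115 % 31) = gcd(31, 22)
= gcd(22, 31 % 22) = gcd(22, 9)
= gcd(9, 22 % 9) = gcd(9, 4)
= gcd(4, 9 % 4) = gcd(4, 1)
= gcd(1, 4 % 1) = gcd(1, 0)
b == 0, return a = 1


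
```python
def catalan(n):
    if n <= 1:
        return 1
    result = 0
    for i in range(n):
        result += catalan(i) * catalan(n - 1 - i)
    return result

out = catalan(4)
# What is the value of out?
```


catalan(4)
= sum of catalan(i) * catalan(4-1-i) for i in 0..3
First compute sub-values bottom-up:
  catalan(0) = 1, catalan(1) = 1
  catalan(2) = 1*1 + 1*1 = 2
  catalan(3) = 1*2 + 1*1 + 2*1 = 5
Now catalan(4):
  catalan(0)*catalan(3) = 1*5 = 5
  catalan(1)*catalan(2) = 1*2 = 2
  catalan(2)*catalan(1) = 2*1 = 2
  catalan(3)*catalan(0) = 5*1 = 5
= 5 + 2 + 2 + 5
= 14


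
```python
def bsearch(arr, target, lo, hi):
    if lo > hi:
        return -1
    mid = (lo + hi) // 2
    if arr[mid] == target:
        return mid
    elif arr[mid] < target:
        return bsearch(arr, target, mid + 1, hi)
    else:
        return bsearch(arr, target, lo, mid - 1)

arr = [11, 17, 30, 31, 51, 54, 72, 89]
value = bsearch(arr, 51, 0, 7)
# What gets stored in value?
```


bsearch(arr, 51, 0, 7)
lo=0, hi=7, mid=3, arr[mid]=31
31 < 51, search right half
lo=4, hi=7, mid=5, arr[mid]=54
54 > 51, search left half
lo=4, hi=4, mid=4, arr[mid]=51
arr[4] == 51, found at index 4
= 4


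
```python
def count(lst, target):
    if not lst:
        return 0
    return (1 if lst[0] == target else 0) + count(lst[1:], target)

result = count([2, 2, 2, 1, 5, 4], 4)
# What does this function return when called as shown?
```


count([2, 2, 2, 1, 5, 4], 4)
lst[0]=2 != 4: 0 + count([2, 2, 1, 5, 4], 4)
lst[0]=2 != 4: 0 + count([2, 1, 5, 4], 4)
lst[0]=2 != 4: 0 + count([1, 5, 4], 4)
lst[0]=1 != 4: 0 + count([5, 4], 4)
lst[0]=5 != 4: 0 + count([4], 4)
lst[0]=4 == 4: 1 + count([], 4)
= 1


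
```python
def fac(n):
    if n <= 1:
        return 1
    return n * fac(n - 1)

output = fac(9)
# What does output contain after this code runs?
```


fac(9)
= 9 * fac(8)
= 9 * 8 * fac(7)
= 9 * 8 * 7 * fac(6)
= 9 * 8 * 7 * 6 * fac(5)
= 9 * 8 * 7 * 6 * 5 * fac(4)
= 9 * 8 * 7 * 6 * 5 * 4 * fac(3)
= 9 * 8 * 7 * 6 * 5 * 4 * 3 * fac(2)
= 9 * 8 * 7 * 6 * 5 * 4 * 3 * 2 * fac(1)
= 9 * 8 * 7 * 6 * 5 * 4 * 3 * 2 * 1
= 362880


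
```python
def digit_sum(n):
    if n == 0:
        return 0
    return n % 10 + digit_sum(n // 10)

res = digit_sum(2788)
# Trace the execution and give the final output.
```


digit_sum(2788)
= 8 + digit_sum(278)
= 8 + 8 + digit_sum(27)
= 8 + 8 + 7 + digit_sum(2)
= 8 + 8 + 7 + 2 + digit_sum(0)
= 8 + 8 + 7 + 2 + 0
= 25


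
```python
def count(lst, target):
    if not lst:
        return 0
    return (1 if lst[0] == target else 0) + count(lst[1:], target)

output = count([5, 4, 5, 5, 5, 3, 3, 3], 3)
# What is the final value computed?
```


count([5, 4, 5, 5, 5, 3, 3, 3], 3)
lst[0]=5 != 3: 0 + count([4, 5, 5, 5, 3, 3, 3], 3)
lst[0]=4 != 3: 0 + count([5, 5, 5, 3, 3, 3], 3)
lst[0]=5 != 3: 0 + count([5, 5, 3, 3, 3], 3)
lst[0]=5 != 3: 0 + count([5, 3, 3, 3], 3)
lst[0]=5 != 3: 0 + count([3, 3, 3], 3)
lst[0]=3 == 3: 1 + count([3, 3], 3)
lst[0]=3 == 3: 1 + count([3], 3)
lst[0]=3 == 3: 1 + count([], 3)
= 3


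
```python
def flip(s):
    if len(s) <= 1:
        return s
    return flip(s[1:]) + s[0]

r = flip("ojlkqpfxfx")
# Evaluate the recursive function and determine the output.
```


flip("ojlkqpfxfx")
= flip("jlkqpfxfx") + "o"
= flip("lkqpfxfx") + "j" + "o"
= flip("kqpfxfx") + "l" + "j" + "o"
= flip("qpfxfx") + "k" + "l" + "j" + "o"
= flip("pfxfx") + "q" + "k" + "l" + "j" + "o"
= flip("fxfx") + "p" + "q" + "k" + "l" + "j" + "o"
= flip("xfx") + "f" + "p" + "q" + "k" + "l" + "j" + "o"
= flip("fx") + "x" + "f" + "p" + "q" + "k" + "l" + "j" + "o"
= flip("x") + "f" + "x" + "f" + "p" + "q" + "k" + "l" + "j" + "o"
= "x" + "f" + "x" + "f" + "p" + "q" + "k" + "l" + "j" + "o"
= "xfxfpqkljo"


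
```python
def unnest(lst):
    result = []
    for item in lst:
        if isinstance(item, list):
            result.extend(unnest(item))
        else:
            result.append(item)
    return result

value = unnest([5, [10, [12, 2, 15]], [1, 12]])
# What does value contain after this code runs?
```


unnest([5, [10, [12, 2, 15]], [1, 12]])
Processing each element:
  5 is not a list -> append 5
  [10, [12, 2, 15]] is a list -> unnest recursively -> [10, 12, 2, 15]
  [1, 12] is a list -> unnest recursively -> [1, 12]
= [5, 10, 12, 2, 15, 1, 12]


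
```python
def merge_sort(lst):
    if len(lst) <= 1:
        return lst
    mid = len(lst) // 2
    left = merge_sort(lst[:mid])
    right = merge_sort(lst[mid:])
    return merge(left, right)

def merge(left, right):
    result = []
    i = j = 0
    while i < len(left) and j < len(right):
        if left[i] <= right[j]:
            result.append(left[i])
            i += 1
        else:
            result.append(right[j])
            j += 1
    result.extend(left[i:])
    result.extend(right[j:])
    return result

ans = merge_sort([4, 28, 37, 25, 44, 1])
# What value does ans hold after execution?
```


merge_sort([4, 28, 37, 25, 44, 1])
Split into [4, 28, 37] and [25, 44, 1]
Left sorted: [4, 28, 37]
Right sorted: [1, 25, 44]
Merge [4, 28, 37] and [1, 25, 44]
= [1, 4, 25, 28, 37, 44]


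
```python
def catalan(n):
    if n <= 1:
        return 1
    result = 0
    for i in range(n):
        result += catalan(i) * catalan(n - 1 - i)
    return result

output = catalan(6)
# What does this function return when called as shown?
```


catalan(6)
= sum of catalan(i) * catalan(6-1-i) for i in 0..5
First compute sub-values bottom-up:
  catalan(0) = 1, catalan(1) = 1
  catalan(2) = 1*1 + 1*1 = 2
  catalan(3) = 1*2 + 1*1 + 2*1 = 5
  catalan(4) = 1*5 + 1*2 + 2*1 + 5*1 = 14
  catalan(5) = 1*14 + 1*5 + 2*2 + 5*1 + 14*1 = 42
Now catalan(6):
  catalan(0)*catalan(5) = 1*42 = 42
  catalan(1)*catalan(4) = 1*14 = 14
  catalan(2)*catalan(3) = 2*5 = 10
  catalan(3)*catalan(2) = 5*2 = 10
  catalan(4)*catalan(1) = 14*1 = 14
  catalan(5)*catalan(0) = 42*1 = 42
= 42 + 14 + 10 + 10 + 14 + 42
= 132


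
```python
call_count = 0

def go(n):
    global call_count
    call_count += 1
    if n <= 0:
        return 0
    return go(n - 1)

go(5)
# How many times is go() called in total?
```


go(5) calls go(4) calls ... calls go(0)
Total calls: 5 + 1 (for base case) = 6


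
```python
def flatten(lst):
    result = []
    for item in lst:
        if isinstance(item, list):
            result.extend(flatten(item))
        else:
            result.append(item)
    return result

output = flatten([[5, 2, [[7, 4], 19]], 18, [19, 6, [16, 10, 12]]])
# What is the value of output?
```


flatten([[5, 2, [[7, 4], 19]], 18, [19, 6, [16, 10, 12]]])
Processing each element:
  [5, 2, [[7, 4], 19]] is a list -> flatten recursively -> [5, 2, 7, 4, 19]
  18 is not a list -> append 18
  [19, 6, [16, 10, 12]] is a list -> flatten recursively -> [19, 6, 16, 10, 12]
= [5, 2, 7, 4, 19, 18, 19, 6, 16, 10, 12]


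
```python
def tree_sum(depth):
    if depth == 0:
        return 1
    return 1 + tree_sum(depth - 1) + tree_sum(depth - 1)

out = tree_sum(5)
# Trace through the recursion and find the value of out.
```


tree_sum(5)
= 1 + tree_sum(4) + tree_sum(4)
= 1 + 2 * tree_sum(4)
tree_sum(k) = 2^(k+1) - 1
tree_sum(0) = 1
tree_sum(1) = 3
tree_sum(2) = 7
tree_sum(3) = 15
tree_sum(4) = 31
tree_sum(5) = 2^6 - 1 = 63


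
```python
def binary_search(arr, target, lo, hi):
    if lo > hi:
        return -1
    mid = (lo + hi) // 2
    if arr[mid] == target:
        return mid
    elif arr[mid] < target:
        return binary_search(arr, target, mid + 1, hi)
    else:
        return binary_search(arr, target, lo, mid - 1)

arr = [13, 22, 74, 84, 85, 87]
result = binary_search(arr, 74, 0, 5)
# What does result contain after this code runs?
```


binary_search(arr, 74, 0, 5)
lo=0, hi=5, mid=2, arr[mid]=74
arr[2] == 74, found at index 2
= 2


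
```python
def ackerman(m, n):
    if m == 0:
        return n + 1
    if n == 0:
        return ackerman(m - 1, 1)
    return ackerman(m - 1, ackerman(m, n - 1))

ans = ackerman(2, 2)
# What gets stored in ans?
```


ackerman(2, 2)
= ackerman(1, ackerman(2, 1))
First compute ackerman(2, 1) = 5
= ackerman(1, 5)
= 7


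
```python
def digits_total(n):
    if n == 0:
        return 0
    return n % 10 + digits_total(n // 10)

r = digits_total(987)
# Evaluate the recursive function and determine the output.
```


digits_total(987)
= 7 + digits_total(98)
= 7 + 8 + digits_total(9)
= 7 + 8 + 9 + digits_total(0)
= 7 + 8 + 9 + 0
= 24


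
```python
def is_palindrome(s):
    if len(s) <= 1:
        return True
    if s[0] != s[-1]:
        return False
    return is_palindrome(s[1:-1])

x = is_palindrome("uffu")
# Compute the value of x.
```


is_palindrome("uffu")
"uffu": s[0]='u' == s[-1]='u' -> is_palindrome("ff")
"ff": s[0]='f' == s[-1]='f' -> is_palindrome("")
"": len <= 1 -> True
= True
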